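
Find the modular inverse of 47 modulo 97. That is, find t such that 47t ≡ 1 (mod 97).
64

Using Extended Euclidean Algorithm:
gcd(47, 97) = 1
Bezout coefficients: 47 × -33 + 97 × 16 = 1
So 47 × -33 ≡ 1 (mod 97)
The inverse is -33 mod 97 = 64
Verification: 47 × 64 = 3008 = 31 × 97 + 1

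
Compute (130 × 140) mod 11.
6

(130 × 140) = 18200
18200 mod 11 = 6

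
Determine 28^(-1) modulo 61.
28^(-1) ≡ 24 (mod 61). Verification: 28 × 24 = 672 ≡ 1 (mod 61)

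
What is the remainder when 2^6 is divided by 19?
6 = 4 + 2 (binary 110). Repeated squaring mod 19: 2^1 ≡ 2; 2^2 ≡ 2² = 4 ≡ 4; 2^4 ≡ 4² = 16 ≡ 16. Multiply: 2^6 = 2^4 × 2^2 ≡ 16 × 4 (mod 19): 16 × 4 = 64 ≡ 7. So 2^6 ≡ 7 (mod 19).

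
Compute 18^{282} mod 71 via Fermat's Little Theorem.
40

By Fermat's Little Theorem, a^(p-1) ≡ 1 (mod p) for prime p and gcd(a, p) = 1
Here p = 71, so 18^70 ≡ 1 (mod 71)
We can reduce the exponent: 282 mod 70 = 2
So 18^282 ≡ 18^2 (mod 71)
Computing: 18^2 mod 71 = 40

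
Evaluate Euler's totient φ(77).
60

Prime factorization: 77 = 7 × 11
Using the formula φ(n) = n × Π(1 - 1/p) for each prime factor p:
φ(77) = 77 × (1 - 1/7) × (1 - 1/11)
φ(77) = 60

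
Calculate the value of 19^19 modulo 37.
Using repeated squaring. 19 = 16 + 2 + 1 (binary 10011). Repeated squaring mod 37: 19^1 ≡ 19; 19^2 ≡ 19² = 361 ≡ 28; 19^4 ≡ 28² = 784 ≡ 7; 19^8 ≡ 7² = 49 ≡ 12; 19^16 ≡ 12² = 144 ≡ 33. Multiply: 19^19 = 19^16 × 19^2 × 19^1 ≡ 33 × 28 × 19 (mod 37): 33 × 28 = 924 ≡ 36; 36 × 19 = 684 ≡ 18. So 19^19 ≡ 18 (mod 37).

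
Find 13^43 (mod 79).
Using repeated squaring. 43 = 32 + 8 + 2 + 1 (binary 101011). Repeated squaring mod 79: 13^1 ≡ 13; 13^2 ≡ 13² = 169 ≡ 11; 13^4 ≡ 11² = 121 ≡ 42; 13^8 ≡ 42² = 1764 ≡ 26; 13^16 ≡ 26² = 676 ≡ 44; 13^32 ≡ 44² = 1936 ≡ 40. Multiply: 13^43 = 13^32 × 13^8 × 13^2 × 13^1 ≡ 40 × 26 × 11 × 13 (mod 79): 40 × 26 = 1040 ≡ 13; 13 × 11 = 143 ≡ 64; 64 × 13 = 832 ≡ 42. So 13^43 ≡ 42 (mod 79).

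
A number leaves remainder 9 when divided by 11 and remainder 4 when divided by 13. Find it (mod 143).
M = 11 × 13 = 143. M₁ = 13, y₁ ≡ 6 (mod 11). M₂ = 11, y₂ ≡ 6 (mod 13). y = 9×13×6 + 4×11×6 ≡ 108 (mod 143)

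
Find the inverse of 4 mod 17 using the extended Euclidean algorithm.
Extended GCD: 4(-4) + 17(1) = 1. So 4^(-1) ≡ 13 ≡ 13 (mod 17). Verify: 4 × 13 = 52 ≡ 1 (mod 17)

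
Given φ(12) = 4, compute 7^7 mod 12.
By Euler: 7^{4} ≡ 1 (mod 12) since gcd(7, 12) = 1. 7 = 1×4 + 3. So 7^{7} ≡ 7^{3} ≡ 7 (mod 12)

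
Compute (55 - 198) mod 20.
17

(55 - 198) = -143
-143 mod 20 = 17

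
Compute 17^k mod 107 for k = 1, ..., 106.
g^1, g^2, ..., g^{106} mod 107: {17, 75, 98, 61, 74, 81, 93, 83, 20, 19, 2, 34, 43, 89, 15, 41, 55, 79, 59, 40, 38, 4, 68, 86, 71, 30, 82, 3, 51, 11, 80, 76, 8, 29, 65, 35, 60, 57, 6, 102, 22, 53, 45, 16, 58, 23, 70, 13, 7, 12, 97, 44, 106, 90, 32, 9, 46, 33, 26, 14, 24, 87, 88, 105, 73, 64, 18, 92, 66, 52, 28, 48, 67, 69, 103, 39, 21, 36, 77, 25, 104, 56, 96, 27, 31, 99, 78, 42, 72, 47, 50, 101, 5, 85, 54, 62, 91, 49, 84, 37, 94, 100, 95, 10, 63, 1}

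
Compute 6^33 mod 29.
Using Fermat: 6^{28} ≡ 1 (mod 29). 33 ≡ 5 (mod 28). So 6^{33} ≡ 6^{5} ≡ 4 (mod 29)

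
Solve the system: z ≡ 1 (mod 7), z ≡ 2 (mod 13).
M = 7 × 13 = 91. M₁ = 13, y₁ ≡ 6 (mod 7). M₂ = 7, y₂ ≡ 2 (mod 13). z = 1×13×6 + 2×7×2 ≡ 15 (mod 91)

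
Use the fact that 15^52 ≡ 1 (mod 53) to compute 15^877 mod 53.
By Fermat: 15^{52} ≡ 1 (mod 53). 877 ≡ 45 (mod 52). So 15^{877} ≡ 15^{45} ≡ 24 (mod 53)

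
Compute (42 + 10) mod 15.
7

(42 + 10) = 52
52 mod 15 = 7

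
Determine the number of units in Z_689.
624

Prime factorization: 689 = 13 × 53
Using the formula φ(n) = n × Π(1 - 1/p) for each prime factor p:
φ(689) = 689 × (1 - 1/13) × (1 - 1/53)
φ(689) = 624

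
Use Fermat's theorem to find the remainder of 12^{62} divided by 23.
16

By Fermat's Little Theorem, a^(p-1) ≡ 1 (mod p) for prime p and gcd(a, p) = 1
Here p = 23, so 12^22 ≡ 1 (mod 23)
We can reduce the exponent: 62 mod 22 = 18
So 12^62 ≡ 12^18 (mod 23)
Computing: 12^18 mod 23 = 16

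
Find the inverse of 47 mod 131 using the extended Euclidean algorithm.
Extended GCD: 47(-39) + 131(14) = 1. So 47^(-1) ≡ 92 ≡ 92 (mod 131). Verify: 47 × 92 = 4324 ≡ 1 (mod 131)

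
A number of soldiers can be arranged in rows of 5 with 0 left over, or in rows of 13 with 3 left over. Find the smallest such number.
M = 5 × 13 = 65. M₁ = 13, y₁ ≡ 2 (mod 5). M₂ = 5, y₂ ≡ 8 (mod 13). z = 0×13×2 + 3×5×8 ≡ 55 (mod 65). The smallest positive such number is 55.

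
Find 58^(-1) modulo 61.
20

Using Extended Euclidean Algorithm:
gcd(58, 61) = 1
Bezout coefficients: 58 × 20 + 61 × -19 = 1
So 58 × 20 ≡ 1 (mod 61)
The inverse is 20 mod 61 = 20
Verification: 58 × 20 = 1160 = 19 × 61 + 1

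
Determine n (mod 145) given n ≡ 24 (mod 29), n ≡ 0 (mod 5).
140

Using the Chinese Remainder Theorem:
M = product of moduli = 145
For equation 1: M_1 = 5, 5 ≡ 5 (mod 29), inverse of 5 mod 29 is 6 (check: 5 × 6 = 30 ≡ 1 (mod 29))
For equation 2: M_2 = 29, 29 ≡ 4 (mod 5), inverse of 29 mod 5 is 4 (check: 4 × 4 = 16 ≡ 1 (mod 5))
Combine: n ≡ Σ r_i×M_i×(M_i⁻¹ mod m_i) = 24×5×6 + 0×29×4 = 720 + 0 = 720
720 mod 145 = 140
n ≡ 140 (mod 145)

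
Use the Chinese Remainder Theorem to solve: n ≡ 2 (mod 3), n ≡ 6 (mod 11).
M = 3 × 11 = 33. M₁ = 11, y₁ ≡ 2 (mod 3). M₂ = 3, y₂ ≡ 4 (mod 11). n = 2×11×2 + 6×3×4 ≡ 17 (mod 33)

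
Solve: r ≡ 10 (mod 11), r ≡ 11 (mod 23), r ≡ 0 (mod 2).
M = 11 × 23 × 2 = 506. M₁ = 46, y₁ ≡ 6 (mod 11). M₂ = 22, y₂ ≡ 22 (mod 23). M₃ = 253, y₃ ≡ 1 (mod 2). r = 10×46×6 + 11×22×22 + 0×253×1 ≡ 494 (mod 506)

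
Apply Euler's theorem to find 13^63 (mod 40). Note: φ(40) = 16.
By Euler: 13^{16} ≡ 1 (mod 40) since gcd(13, 40) = 1. 63 = 3×16 + 15. So 13^{63} ≡ 13^{15} ≡ 37 (mod 40)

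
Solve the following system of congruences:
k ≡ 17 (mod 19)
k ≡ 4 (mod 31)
283

Using the Chinese Remainder Theorem:
M = product of moduli = 589
For equation 1: M_1 = 31, 31 ≡ 12 (mod 19), inverse of 31 mod 19 is 8 (check: 12 × 8 = 96 ≡ 1 (mod 19))
For equation 2: M_2 = 19, 19 ≡ 19 (mod 31), inverse of 19 mod 31 is 18 (check: 19 × 18 = 342 ≡ 1 (mod 31))
Combine: k ≡ Σ r_i×M_i×(M_i⁻¹ mod m_i) = 17×31×8 + 4×19×18 = 4216 + 1368 = 5584
5584 mod 589 = 283
k ≡ 283 (mod 589)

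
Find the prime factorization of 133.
7 × 19

Divide by primes starting from smallest:
133 ÷ 7 = 19
19 ÷ 19 = 1

133 = 7 × 19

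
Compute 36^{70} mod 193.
186

Using successive squaring:
Binary expansion of 70: 1000110
Powers of 36 mod 193 (each is the square of the previous):
  36^1 ≡ 36 (mod 193)
  36^2 ≡ 36² = 1296 ≡ 138 (mod 193)
  36^4 ≡ 138² = 19044 ≡ 130 (mod 193)
  36^8 ≡ 130² = 16900 ≡ 109 (mod 193)
  36^16 ≡ 109² = 11881 ≡ 108 (mod 193)
  36^32 ≡ 108² = 11664 ≡ 84 (mod 193)
  36^64 ≡ 84² = 7056 ≡ 108 (mod 193)
70 = 64 + 4 + 2, so 36^70 = 36^64 × 36^4 × 36^2 ≡ 108 × 130 × 138 (mod 193)
Multiplying step by step:
  108 × 130 = 14040 ≡ 144 (mod 193)
  144 × 138 = 19872 ≡ 186 (mod 193)
Result: 36^70 ≡ 186 (mod 193)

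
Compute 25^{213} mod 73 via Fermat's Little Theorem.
49

By Fermat's Little Theorem, a^(p-1) ≡ 1 (mod p) for prime p and gcd(a, p) = 1
Here p = 73, so 25^72 ≡ 1 (mod 73)
We can reduce the exponent: 213 mod 72 = 69
So 25^213 ≡ 25^69 (mod 73)
Computing: 25^69 mod 73 = 49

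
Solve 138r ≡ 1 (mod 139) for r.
138^(-1) ≡ 138 (mod 139). Verification: 138 × 138 = 19044 ≡ 1 (mod 139)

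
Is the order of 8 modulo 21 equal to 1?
No, the actual order is 2, not 1.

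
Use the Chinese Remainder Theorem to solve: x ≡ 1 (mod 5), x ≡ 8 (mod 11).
M = 5 × 11 = 55. M₁ = 11, y₁ ≡ 1 (mod 5). M₂ = 5, y₂ ≡ 9 (mod 11). x = 1×11×1 + 8×5×9 ≡ 41 (mod 55)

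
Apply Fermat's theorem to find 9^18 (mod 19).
By Fermat's Little Theorem, 9^{18} ≡ 1 (mod 19) since 19 is prime and gcd(9, 19) = 1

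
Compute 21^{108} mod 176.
1

Using successive squaring:
Binary expansion of 108: 1101100
Powers of 21 mod 176 (each is the square of the previous):
  21^1 ≡ 21 (mod 176)
  21^2 ≡ 21² = 441 ≡ 89 (mod 176)
  21^4 ≡ 89² = 7921 ≡ 1 (mod 176)
  21^8 ≡ 1² = 1 ≡ 1 (mod 176)
  21^16 ≡ 1² = 1 ≡ 1 (mod 176)
  21^32 ≡ 1² = 1 ≡ 1 (mod 176)
  21^64 ≡ 1² = 1 ≡ 1 (mod 176)
108 = 64 + 32 + 8 + 4, so 21^108 = 21^64 × 21^32 × 21^8 × 21^4 ≡ 1 × 1 × 1 × 1 (mod 176)
Multiplying step by step:
  1 × 1 = 1 ≡ 1 (mod 176)
  1 × 1 = 1 ≡ 1 (mod 176)
  1 × 1 = 1 ≡ 1 (mod 176)
Result: 21^108 ≡ 1 (mod 176)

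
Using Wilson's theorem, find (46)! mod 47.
By Wilson's theorem, (46)! ≡ -1 ≡ 46 (mod 47)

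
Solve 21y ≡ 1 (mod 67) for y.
21^(-1) ≡ 16 (mod 67). Verification: 21 × 16 = 336 ≡ 1 (mod 67)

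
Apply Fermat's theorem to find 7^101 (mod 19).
By Fermat: 7^{18} ≡ 1 (mod 19). 101 = 5×18 + 11. So 7^{101} ≡ 7^{11} ≡ 11 (mod 19)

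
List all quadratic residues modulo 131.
QRs mod 131: {1, 3, 4, 5, 7, 9, 11, 12, 13, 15, 16, 20, 21, 25, 27, 28, 33, 34, 35, 36, 38, 39, 41, 43, 44, 45, 46, 48, 49, 52, 53, 55, 58, 59, 60, 61, 62, 63, 64, 65, 74, 75, 77, 80, 81, 84, 89, 91, 94, 99, 100, 101, 102, 105, 107, 108, 109, 112, 113, 114, 117, 121, 123, 125, 129}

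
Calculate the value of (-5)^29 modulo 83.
Using repeated squaring. (-5) ≡ 78 (mod 83). 29 = 16 + 8 + 4 + 1 (binary 11101). Repeated squaring mod 83: 78^1 ≡ 78; 78^2 ≡ 78² = 6084 ≡ 25; 78^4 ≡ 25² = 625 ≡ 44; 78^8 ≡ 44² = 1936 ≡ 27; 78^16 ≡ 27² = 729 ≡ 65. Multiply: (-5)^29 ≡ 78^16 × 78^8 × 78^4 × 78^1 ≡ 65 × 27 × 44 × 78 (mod 83): 65 × 27 = 1755 ≡ 12; 12 × 44 = 528 ≡ 30; 30 × 78 = 2340 ≡ 16. So (-5)^29 ≡ 16 (mod 83).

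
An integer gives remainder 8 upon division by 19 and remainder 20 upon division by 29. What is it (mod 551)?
M = 19 × 29 = 551. M₁ = 29, y₁ ≡ 2 (mod 19). M₂ = 19, y₂ ≡ 26 (mod 29). x = 8×29×2 + 20×19×26 ≡ 426 (mod 551). The smallest positive such number is 426.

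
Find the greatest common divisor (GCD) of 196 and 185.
1

Using the Euclidean algorithm:
196 = 1 × 185 + 11
185 = 16 × 11 + 9
11 = 1 × 9 + 2
9 = 4 × 2 + 1
2 = 2 × 1 + 0

GCD(196, 185) = 1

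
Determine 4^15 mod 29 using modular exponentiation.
Using repeated squaring. 15 = 8 + 4 + 2 + 1 (binary 1111). Repeated squaring mod 29: 4^1 ≡ 4; 4^2 ≡ 4² = 16 ≡ 16; 4^4 ≡ 16² = 256 ≡ 24; 4^8 ≡ 24² = 576 ≡ 25. Multiply: 4^15 = 4^8 × 4^4 × 4^2 × 4^1 ≡ 25 × 24 × 16 × 4 (mod 29): 25 × 24 = 600 ≡ 20; 20 × 16 = 320 ≡ 1; 1 × 4 = 4 ≡ 4. So 4^15 ≡ 4 (mod 29).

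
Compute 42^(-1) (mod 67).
42^(-1) ≡ 8 (mod 67). Verification: 42 × 8 = 336 ≡ 1 (mod 67)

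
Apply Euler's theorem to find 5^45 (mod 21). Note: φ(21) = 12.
By Euler: 5^{12} ≡ 1 (mod 21) since gcd(5, 21) = 1. 45 = 3×12 + 9. So 5^{45} ≡ 5^{9} ≡ 20 (mod 21)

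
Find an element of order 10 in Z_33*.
2 has order 10 mod 33 since 2^{10} ≡ 1 (mod 33) and no smaller power works.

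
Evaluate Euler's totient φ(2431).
1920

Prime factorization: 2431 = 11 × 13 × 17
Using the formula φ(n) = n × Π(1 - 1/p) for each prime factor p:
φ(2431) = 2431 × (1 - 1/11) × (1 - 1/13) × (1 - 1/17)
φ(2431) = 1920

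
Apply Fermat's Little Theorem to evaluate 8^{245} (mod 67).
43

By Fermat's Little Theorem, a^(p-1) ≡ 1 (mod p) for prime p and gcd(a, p) = 1
Here p = 67, so 8^66 ≡ 1 (mod 67)
We can reduce the exponent: 245 mod 66 = 47
So 8^245 ≡ 8^47 (mod 67)
Computing: 8^47 mod 67 = 43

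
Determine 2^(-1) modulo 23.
2^(-1) ≡ 12 (mod 23). Verification: 2 × 12 = 24 ≡ 1 (mod 23)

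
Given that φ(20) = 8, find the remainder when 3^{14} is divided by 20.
By Euler: 3^{8} ≡ 1 (mod 20) since gcd(3, 20) = 1. 14 = 1×8 + 6. So 3^{14} ≡ 3^{6} ≡ 9 (mod 20)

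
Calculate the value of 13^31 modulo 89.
Using repeated squaring. 31 = 16 + 8 + 4 + 2 + 1 (binary 11111). Repeated squaring mod 89: 13^1 ≡ 13; 13^2 ≡ 13² = 169 ≡ 80; 13^4 ≡ 80² = 6400 ≡ 81; 13^8 ≡ 81² = 6561 ≡ 64; 13^16 ≡ 64² = 4096 ≡ 2. Multiply: 13^31 = 13^16 × 13^8 × 13^4 × 13^2 × 13^1 ≡ 2 × 64 × 81 × 80 × 13 (mod 89): 2 × 64 = 128 ≡ 39; 39 × 81 = 3159 ≡ 44; 44 × 80 = 3520 ≡ 49; 49 × 13 = 637 ≡ 14. So 13^31 ≡ 14 (mod 89).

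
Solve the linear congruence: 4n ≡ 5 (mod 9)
8

Since gcd(4, 9) = 1 divides 5, a solution exists.
Multiply both sides by the inverse of 4 mod 9:
  4^(-1) mod 9 = 7
  x ≡ 7 × 5 ≡ 35 ≡ 8 (mod 9)
Verification: 4 × 8 = 32 = 3 × 9 + 5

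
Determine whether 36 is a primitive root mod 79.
p - 1 = 78 has prime divisors 2, 3, 13. Check 36^(78/q) mod 79 for each: 36^(78/2) = 36^39 ≡ 1, 36^(78/3) = 36^26 ≡ 23, 36^(78/13) = 36^6 ≡ 62 (mod 79). Since 36^39 ≡ 1 (mod 79), the order of 36 divides 39 (in fact the order is 39) ≠ 78, so it is not a primitive root.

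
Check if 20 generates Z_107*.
p - 1 = 106 has prime divisors 2, 53. Check 20^(106/q) mod 107 for each: 20^(106/2) = 20^53 ≡ 106, 20^(106/53) = 20^2 ≡ 79 (mod 107). None of these is 1, so 20 has order 106 = φ(107), so it is a primitive root mod 107.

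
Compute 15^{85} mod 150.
75

Using successive squaring:
Binary expansion of 85: 1010101
Powers of 15 mod 150 (each is the square of the previous):
  15^1 ≡ 15 (mod 150)
  15^2 ≡ 15² = 225 ≡ 75 (mod 150)
  15^4 ≡ 75² = 5625 ≡ 75 (mod 150)
  15^8 ≡ 75² = 5625 ≡ 75 (mod 150)
  15^16 ≡ 75² = 5625 ≡ 75 (mod 150)
  15^32 ≡ 75² = 5625 ≡ 75 (mod 150)
  15^64 ≡ 75² = 5625 ≡ 75 (mod 150)
85 = 64 + 16 + 4 + 1, so 15^85 = 15^64 × 15^16 × 15^4 × 15^1 ≡ 75 × 75 × 75 × 15 (mod 150)
Multiplying step by step:
  75 × 75 = 5625 ≡ 75 (mod 150)
  75 × 75 = 5625 ≡ 75 (mod 150)
  75 × 15 = 1125 ≡ 75 (mod 150)
Result: 15^85 ≡ 75 (mod 150)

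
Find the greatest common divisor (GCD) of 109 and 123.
1

Using the Euclidean algorithm:
109 = 0 × 123 + 109
123 = 1 × 109 + 14
109 = 7 × 14 + 11
14 = 1 × 11 + 3
11 = 3 × 3 + 2
3 = 1 × 2 + 1
2 = 2 × 1 + 0

GCD(109, 123) = 1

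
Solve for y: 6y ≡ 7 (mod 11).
3

Since gcd(6, 11) = 1 divides 7, a solution exists.
Multiply both sides by the inverse of 6 mod 11:
  6^(-1) mod 11 = 2
  x ≡ 2 × 7 ≡ 14 ≡ 3 (mod 11)
Verification: 6 × 3 = 18 = 1 × 11 + 7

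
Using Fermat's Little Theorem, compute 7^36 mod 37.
By Fermat's Little Theorem, 7^{36} ≡ 1 (mod 37) since 37 is prime and gcd(7, 37) = 1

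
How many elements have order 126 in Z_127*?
Number of primitive roots mod 127 = φ(126) = 36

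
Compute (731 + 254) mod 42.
19

(731 + 254) = 985
985 mod 42 = 19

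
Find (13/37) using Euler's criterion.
(13/37) = 13^{18} mod 37 = -1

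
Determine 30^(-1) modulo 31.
30^(-1) ≡ 30 (mod 31). Verification: 30 × 30 = 900 ≡ 1 (mod 31)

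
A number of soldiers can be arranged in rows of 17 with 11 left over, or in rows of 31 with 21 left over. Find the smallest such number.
M = 17 × 31 = 527. M₁ = 31, y₁ ≡ 11 (mod 17). M₂ = 17, y₂ ≡ 11 (mod 31). r = 11×31×11 + 21×17×11 ≡ 300 (mod 527). The smallest positive such number is 300.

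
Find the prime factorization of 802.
2 × 401

Divide by primes starting from smallest:
802 ÷ 2 = 401
401 ÷ 401 = 1

802 = 2 × 401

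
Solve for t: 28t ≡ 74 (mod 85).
33

Since gcd(28, 85) = 1 divides 74, a solution exists.
Multiply both sides by the inverse of 28 mod 85:
  28^(-1) mod 85 = 82
  x ≡ 82 × 74 ≡ 6068 ≡ 33 (mod 85)
Verification: 28 × 33 = 924 = 10 × 85 + 74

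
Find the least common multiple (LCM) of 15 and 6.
30

First find GCD(15, 6) using the Euclidean algorithm:
15 = 2 × 6 + 3
6 = 2 × 3 + 0
GCD(15, 6) = 3

LCM formula: LCM(a, b) = (a × b) / GCD(a, b)
LCM(15, 6) = (15 × 6) / 3
LCM(15, 6) = 90 / 3
LCM(15, 6) = 30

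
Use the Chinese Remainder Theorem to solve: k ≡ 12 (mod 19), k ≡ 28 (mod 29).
202

Using the Chinese Remainder Theorem:
M = product of moduli = 551
For equation 1: M_1 = 29, 29 ≡ 10 (mod 19), inverse of 29 mod 19 is 2 (check: 10 × 2 = 20 ≡ 1 (mod 19))
For equation 2: M_2 = 19, 19 ≡ 19 (mod 29), inverse of 19 mod 29 is 26 (check: 19 × 26 = 494 ≡ 1 (mod 29))
Combine: k ≡ Σ r_i×M_i×(M_i⁻¹ mod m_i) = 12×29×2 + 28×19×26 = 696 + 13832 = 14528
14528 mod 551 = 202
k ≡ 202 (mod 551)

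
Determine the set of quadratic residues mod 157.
QRs mod 157: {1, 3, 4, 9, 10, 11, 12, 13, 14, 16, 17, 19, 25, 27, 30, 31, 33, 35, 36, 37, 39, 40, 42, 44, 46, 47, 48, 49, 51, 52, 56, 57, 58, 64, 67, 68, 71, 75, 76, 81, 82, 86, 89, 90, 93, 99, 100, 101, 105, 106, 108, 109, 110, 111, 113, 115, 117, 118, 120, 121, 122, 124, 126, 127, 130, 132, 138, 140, 141, 143, 144, 145, 146, 147, 148, 153, 154, 156}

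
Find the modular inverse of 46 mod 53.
46^(-1) ≡ 15 (mod 53). Verification: 46 × 15 = 690 ≡ 1 (mod 53)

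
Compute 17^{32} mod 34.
17

Using successive squaring:
Binary expansion of 32: 100000
Powers of 17 mod 34 (each is the square of the previous):
  17^1 ≡ 17 (mod 34)
  17^2 ≡ 17² = 289 ≡ 17 (mod 34)
  17^4 ≡ 17² = 289 ≡ 17 (mod 34)
  17^8 ≡ 17² = 289 ≡ 17 (mod 34)
  17^16 ≡ 17² = 289 ≡ 17 (mod 34)
  17^32 ≡ 17² = 289 ≡ 17 (mod 34)
32 is a power of 2, so 17^32 is the last square: ≡ 17 (mod 34)
Result: 17^32 ≡ 17 (mod 34)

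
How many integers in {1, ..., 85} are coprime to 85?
64

Prime factorization: 85 = 5 × 17
Using the formula φ(n) = n × Π(1 - 1/p) for each prime factor p:
φ(85) = 85 × (1 - 1/5) × (1 - 1/17)
φ(85) = 64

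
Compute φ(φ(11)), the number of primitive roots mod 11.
Number of primitive roots mod 11 = φ(10) = 4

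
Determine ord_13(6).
Powers of 6 mod 13: 6^1≡6, 6^2≡10, 6^3≡8, 6^4≡9, 6^5≡2, 6^6≡12, 6^7≡7, 6^8≡3, 6^9≡5, 6^10≡4, 6^11≡11, 6^12≡1. Order = 12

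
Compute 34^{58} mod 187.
34

Using successive squaring:
Binary expansion of 58: 111010
Powers of 34 mod 187 (each is the square of the previous):
  34^1 ≡ 34 (mod 187)
  34^2 ≡ 34² = 1156 ≡ 34 (mod 187)
  34^4 ≡ 34² = 1156 ≡ 34 (mod 187)
  34^8 ≡ 34² = 1156 ≡ 34 (mod 187)
  34^16 ≡ 34² = 1156 ≡ 34 (mod 187)
  34^32 ≡ 34² = 1156 ≡ 34 (mod 187)
58 = 32 + 16 + 8 + 2, so 34^58 = 34^32 × 34^16 × 34^8 × 34^2 ≡ 34 × 34 × 34 × 34 (mod 187)
Multiplying step by step:
  34 × 34 = 1156 ≡ 34 (mod 187)
  34 × 34 = 1156 ≡ 34 (mod 187)
  34 × 34 = 1156 ≡ 34 (mod 187)
Result: 34^58 ≡ 34 (mod 187)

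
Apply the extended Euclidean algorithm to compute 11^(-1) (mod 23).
Extended GCD: 11(-2) + 23(1) = 1. So 11^(-1) ≡ 21 ≡ 21 (mod 23). Verify: 11 × 21 = 231 ≡ 1 (mod 23)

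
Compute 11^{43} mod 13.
2

Using successive squaring:
Binary expansion of 43: 101011
Powers of 11 mod 13 (each is the square of the previous):
  11^1 ≡ 11 (mod 13)
  11^2 ≡ 11² = 121 ≡ 4 (mod 13)
  11^4 ≡ 4² = 16 ≡ 3 (mod 13)
  11^8 ≡ 3² = 9 ≡ 9 (mod 13)
  11^16 ≡ 9² = 81 ≡ 3 (mod 13)
  11^32 ≡ 3² = 9 ≡ 9 (mod 13)
43 = 32 + 8 + 2 + 1, so 11^43 = 11^32 × 11^8 × 11^2 × 11^1 ≡ 9 × 9 × 4 × 11 (mod 13)
Multiplying step by step:
  9 × 9 = 81 ≡ 3 (mod 13)
  3 × 4 = 12 ≡ 12 (mod 13)
  12 × 11 = 132 ≡ 2 (mod 13)
Result: 11^43 ≡ 2 (mod 13)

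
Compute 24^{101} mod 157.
18

Using successive squaring:
Binary expansion of 101: 1100101
Powers of 24 mod 157 (each is the square of the previous):
  24^1 ≡ 24 (mod 157)
  24^2 ≡ 24² = 576 ≡ 105 (mod 157)
  24^4 ≡ 105² = 11025 ≡ 35 (mod 157)
  24^8 ≡ 35² = 1225 ≡ 126 (mod 157)
  24^16 ≡ 126² = 15876 ≡ 19 (mod 157)
  24^32 ≡ 19² = 361 ≡ 47 (mod 157)
  24^64 ≡ 47² = 2209 ≡ 11 (mod 157)
101 = 64 + 32 + 4 + 1, so 24^101 = 24^64 × 24^32 × 24^4 × 24^1 ≡ 11 × 47 × 35 × 24 (mod 157)
Multiplying step by step:
  11 × 47 = 517 ≡ 46 (mod 157)
  46 × 35 = 1610 ≡ 40 (mod 157)
  40 × 24 = 960 ≡ 18 (mod 157)
Result: 24^101 ≡ 18 (mod 157)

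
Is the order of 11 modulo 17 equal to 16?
Yes, ord_17(11) = 16.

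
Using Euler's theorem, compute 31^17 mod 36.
By Euler: 31^{12} ≡ 1 (mod 36) since gcd(31, 36) = 1. 17 = 1×12 + 5. So 31^{17} ≡ 31^{5} ≡ 7 (mod 36)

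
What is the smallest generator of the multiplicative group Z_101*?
p - 1 = 100 has prime divisors 2, 5. h is a primitive root mod 101 iff h^(100/q) ≢ 1 (mod 101) for each such q.
h = 2: 2^50 ≡ 100, 2^20 ≡ 95 (mod 101); none is 1, so 2 has order 100 and is a primitive root.
The smallest primitive root mod 101 is g = 2.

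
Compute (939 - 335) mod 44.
32

(939 - 335) = 604
604 mod 44 = 32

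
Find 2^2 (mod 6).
2 = 2 (binary 10). Repeated squaring mod 6: 2^1 ≡ 2; 2^2 ≡ 2² = 4 ≡ 4. So 2^2 ≡ 4 (mod 6).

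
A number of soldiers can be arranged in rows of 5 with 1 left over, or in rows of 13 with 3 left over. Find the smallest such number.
M = 5 × 13 = 65. M₁ = 13, y₁ ≡ 2 (mod 5). M₂ = 5, y₂ ≡ 8 (mod 13). m = 1×13×2 + 3×5×8 ≡ 16 (mod 65). The smallest positive such number is 16.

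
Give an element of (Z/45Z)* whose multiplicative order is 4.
8 has order 4 mod 45 since 8^{4} ≡ 1 (mod 45) and no smaller power works.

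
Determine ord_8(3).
Powers of 3 mod 8: 3^1≡3, 3^2≡1. Order = 2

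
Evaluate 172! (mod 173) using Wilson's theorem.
By Wilson's theorem, (172)! ≡ -1 ≡ 172 (mod 173)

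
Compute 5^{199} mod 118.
27

Using successive squaring:
Binary expansion of 199: 11000111
Powers of 5 mod 118 (each is the square of the previous):
  5^1 ≡ 5 (mod 118)
  5^2 ≡ 5² = 25 ≡ 25 (mod 118)
  5^4 ≡ 25² = 625 ≡ 35 (mod 118)
  5^8 ≡ 35² = 1225 ≡ 45 (mod 118)
  5^16 ≡ 45² = 2025 ≡ 19 (mod 118)
  5^32 ≡ 19² = 361 ≡ 7 (mod 118)
  5^64 ≡ 7² = 49 ≡ 49 (mod 118)
  5^128 ≡ 49² = 2401 ≡ 41 (mod 118)
199 = 128 + 64 + 4 + 2 + 1, so 5^199 = 5^128 × 5^64 × 5^4 × 5^2 × 5^1 ≡ 41 × 49 × 35 × 25 × 5 (mod 118)
Multiplying step by step:
  41 × 49 = 2009 ≡ 3 (mod 118)
  3 × 35 = 105 ≡ 105 (mod 118)
  105 × 25 = 2625 ≡ 29 (mod 118)
  29 × 5 = 145 ≡ 27 (mod 118)
Result: 5^199 ≡ 27 (mod 118)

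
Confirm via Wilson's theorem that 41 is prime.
(40)! mod 41 = 40. Since this equals -1 (mod 41), Wilson confirms 41 is prime.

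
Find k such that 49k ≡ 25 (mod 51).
13

Since gcd(49, 51) = 1 divides 25, a solution exists.
Multiply both sides by the inverse of 49 mod 51:
  49^(-1) mod 51 = 25
  x ≡ 25 × 25 ≡ 625 ≡ 13 (mod 51)
Verification: 49 × 13 = 637 = 12 × 51 + 25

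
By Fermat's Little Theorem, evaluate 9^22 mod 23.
By Fermat's Little Theorem, 9^{22} ≡ 1 (mod 23) since 23 is prime and gcd(9, 23) = 1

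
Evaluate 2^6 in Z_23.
6 = 4 + 2 (binary 110). Repeated squaring mod 23: 2^1 ≡ 2; 2^2 ≡ 2² = 4 ≡ 4; 2^4 ≡ 4² = 16 ≡ 16. Multiply: 2^6 = 2^4 × 2^2 ≡ 16 × 4 (mod 23): 16 × 4 = 64 ≡ 18. So 2^6 ≡ 18 (mod 23).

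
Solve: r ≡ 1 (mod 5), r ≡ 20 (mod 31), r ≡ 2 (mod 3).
M = 5 × 31 × 3 = 465. M₁ = 93, y₁ ≡ 2 (mod 5). M₂ = 15, y₂ ≡ 29 (mod 31). M₃ = 155, y₃ ≡ 2 (mod 3). r = 1×93×2 + 20×15×29 + 2×155×2 ≡ 206 (mod 465)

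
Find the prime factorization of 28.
2^2 × 7

Divide by primes starting from smallest:
28 ÷ 2 = 14
14 ÷ 2 = 7
7 ÷ 7 = 1

28 = 2^2 × 7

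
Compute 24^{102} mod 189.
162

Using successive squaring:
Binary expansion of 102: 1100110
Powers of 24 mod 189 (each is the square of the previous):
  24^1 ≡ 24 (mod 189)
  24^2 ≡ 24² = 576 ≡ 9 (mod 189)
  24^4 ≡ 9² = 81 ≡ 81 (mod 189)
  24^8 ≡ 81² = 6561 ≡ 135 (mod 189)
  24^16 ≡ 135² = 18225 ≡ 81 (mod 189)
  24^32 ≡ 81² = 6561 ≡ 135 (mod 189)
  24^64 ≡ 135² = 18225 ≡ 81 (mod 189)
102 = 64 + 32 + 4 + 2, so 24^102 = 24^64 × 24^32 × 24^4 × 24^2 ≡ 81 × 135 × 81 × 9 (mod 189)
Multiplying step by step:
  81 × 135 = 10935 ≡ 162 (mod 189)
  162 × 81 = 13122 ≡ 81 (mod 189)
  81 × 9 = 729 ≡ 162 (mod 189)
Result: 24^102 ≡ 162 (mod 189)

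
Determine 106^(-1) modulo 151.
106^(-1) ≡ 104 (mod 151). Verification: 106 × 104 = 11024 ≡ 1 (mod 151)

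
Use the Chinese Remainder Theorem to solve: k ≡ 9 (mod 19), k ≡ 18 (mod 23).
294

Using the Chinese Remainder Theorem:
M = product of moduli = 437
For equation 1: M_1 = 23, 23 ≡ 4 (mod 19), inverse of 23 mod 19 is 5 (check: 4 × 5 = 20 ≡ 1 (mod 19))
For equation 2: M_2 = 19, 19 ≡ 19 (mod 23), inverse of 19 mod 23 is 17 (check: 19 × 17 = 323 ≡ 1 (mod 23))
Combine: k ≡ Σ r_i×M_i×(M_i⁻¹ mod m_i) = 9×23×5 + 18×19×17 = 1035 + 5814 = 6849
6849 mod 437 = 294
k ≡ 294 (mod 437)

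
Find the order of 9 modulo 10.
Powers of 9 mod 10: 9^1≡9, 9^2≡1. Order = 2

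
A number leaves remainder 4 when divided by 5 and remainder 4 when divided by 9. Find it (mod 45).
M = 5 × 9 = 45. M₁ = 9, y₁ ≡ 4 (mod 5). M₂ = 5, y₂ ≡ 2 (mod 9). y = 4×9×4 + 4×5×2 ≡ 4 (mod 45)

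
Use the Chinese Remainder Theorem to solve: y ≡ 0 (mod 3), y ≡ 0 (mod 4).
M = 3 × 4 = 12. M₁ = 4, y₁ ≡ 1 (mod 3). M₂ = 3, y₂ ≡ 3 (mod 4). y = 0×4×1 + 0×3×3 ≡ 0 (mod 12)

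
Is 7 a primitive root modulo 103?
No

To verify, check if 7^(102/q) ≢ 1 (mod 103) for each prime divisor q of 102
Divisors of 102 = 102: [1, 2, 3, 6, 17, 34, 51, 102]
  7^(102/17) = 7^6 ≡ 23 (mod 103)
  7^(102/2) = 7^51 ≡ 1 (mod 103)
  7^(102/3) = 7^34 ≡ 56 (mod 103)
Conclusion: 7 is not a primitive root modulo 103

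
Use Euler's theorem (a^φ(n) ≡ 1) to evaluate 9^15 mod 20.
By Euler: 9^{8} ≡ 1 (mod 20) since gcd(9, 20) = 1. 15 = 1×8 + 7. So 9^{15} ≡ 9^{7} ≡ 9 (mod 20)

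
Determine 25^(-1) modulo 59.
25^(-1) ≡ 26 (mod 59). Verification: 25 × 26 = 650 ≡ 1 (mod 59)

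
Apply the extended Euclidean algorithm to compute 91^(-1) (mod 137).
Extended GCD: 91(-3) + 137(2) = 1. So 91^(-1) ≡ 134 ≡ 134 (mod 137). Verify: 91 × 134 = 12194 ≡ 1 (mod 137)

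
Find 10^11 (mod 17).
Using repeated squaring. 11 = 8 + 2 + 1 (binary 1011). Repeated squaring mod 17: 10^1 ≡ 10; 10^2 ≡ 10² = 100 ≡ 15; 10^4 ≡ 15² = 225 ≡ 4; 10^8 ≡ 4² = 16 ≡ 16. Multiply: 10^11 = 10^8 × 10^2 × 10^1 ≡ 16 × 15 × 10 (mod 17): 16 × 15 = 240 ≡ 2; 2 × 10 = 20 ≡ 3. So 10^11 ≡ 3 (mod 17).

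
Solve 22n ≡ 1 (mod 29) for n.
4

Using Extended Euclidean Algorithm:
gcd(22, 29) = 1
Bezout coefficients: 22 × 4 + 29 × -3 = 1
So 22 × 4 ≡ 1 (mod 29)
The inverse is 4 mod 29 = 4
Verification: 22 × 4 = 88 = 3 × 29 + 1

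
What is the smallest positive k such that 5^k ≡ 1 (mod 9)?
Powers of 5 mod 9: 5^1≡5, 5^2≡7, 5^3≡8, 5^4≡4, 5^5≡2, 5^6≡1. Order = 6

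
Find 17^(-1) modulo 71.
46

Using Extended Euclidean Algorithm:
gcd(17, 71) = 1
Bezout coefficients: 17 × -25 + 71 × 6 = 1
So 17 × -25 ≡ 1 (mod 71)
The inverse is -25 mod 71 = 46
Verification: 17 × 46 = 782 = 11 × 71 + 1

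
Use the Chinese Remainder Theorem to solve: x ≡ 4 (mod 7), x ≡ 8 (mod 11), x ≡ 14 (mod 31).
2153

Using the Chinese Remainder Theorem:
M = product of moduli = 2387
For equation 1: M_1 = 341, 341 ≡ 5 (mod 7), inverse of 341 mod 7 is 3 (check: 5 × 3 = 15 ≡ 1 (mod 7))
For equation 2: M_2 = 217, 217 ≡ 8 (mod 11), inverse of 217 mod 11 is 7 (check: 8 × 7 = 56 ≡ 1 (mod 11))
For equation 3: M_3 = 77, 77 ≡ 15 (mod 31), inverse of 77 mod 31 is 29 (check: 15 × 29 = 435 ≡ 1 (mod 31))
Combine: x ≡ Σ r_i×M_i×(M_i⁻¹ mod m_i) = 4×341×3 + 8×217×7 + 14×77×29 = 4092 + 12152 + 31262 = 47506
47506 mod 2387 = 2153
x ≡ 2153 (mod 2387)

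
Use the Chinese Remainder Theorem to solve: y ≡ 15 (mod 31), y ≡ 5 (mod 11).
170

Using the Chinese Remainder Theorem:
M = product of moduli = 341
For equation 1: M_1 = 11, 11 ≡ 11 (mod 31), inverse of 11 mod 31 is 17 (check: 11 × 17 = 187 ≡ 1 (mod 31))
For equation 2: M_2 = 31, 31 ≡ 9 (mod 11), inverse of 31 mod 11 is 5 (check: 9 × 5 = 45 ≡ 1 (mod 11))
Combine: y ≡ Σ r_i×M_i×(M_i⁻¹ mod m_i) = 15×11×17 + 5×31×5 = 2805 + 775 = 3580
3580 mod 341 = 170
y ≡ 170 (mod 341)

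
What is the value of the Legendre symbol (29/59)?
(29/59) = 29^{29} mod 59 = 1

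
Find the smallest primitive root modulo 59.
p - 1 = 58 has prime divisors 2, 29. h is a primitive root mod 59 iff h^(58/q) ≢ 1 (mod 59) for each such q.
h = 2: 2^29 ≡ 58, 2^2 ≡ 4 (mod 59); none is 1, so 2 has order 58 and is a primitive root.
The smallest primitive root mod 59 is g = 2.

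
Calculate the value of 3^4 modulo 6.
4 = 4 (binary 100). Repeated squaring mod 6: 3^1 ≡ 3; 3^2 ≡ 3² = 9 ≡ 3; 3^4 ≡ 3² = 9 ≡ 3. So 3^4 ≡ 3 (mod 6).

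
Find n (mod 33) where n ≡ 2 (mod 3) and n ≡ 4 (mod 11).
M = 3 × 11 = 33. M₁ = 11, y₁ ≡ 2 (mod 3). M₂ = 3, y₂ ≡ 4 (mod 11). n = 2×11×2 + 4×3×4 ≡ 26 (mod 33)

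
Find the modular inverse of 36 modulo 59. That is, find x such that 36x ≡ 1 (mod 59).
41

Using Extended Euclidean Algorithm:
gcd(36, 59) = 1
Bezout coefficients: 36 × -18 + 59 × 11 = 1
So 36 × -18 ≡ 1 (mod 59)
The inverse is -18 mod 59 = 41
Verification: 36 × 41 = 1476 = 25 × 59 + 1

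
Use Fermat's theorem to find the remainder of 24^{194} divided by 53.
42

By Fermat's Little Theorem, a^(p-1) ≡ 1 (mod p) for prime p and gcd(a, p) = 1
Here p = 53, so 24^52 ≡ 1 (mod 53)
We can reduce the exponent: 194 mod 52 = 38
So 24^194 ≡ 24^38 (mod 53)
Computing: 24^38 mod 53 = 42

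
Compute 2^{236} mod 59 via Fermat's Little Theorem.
16

By Fermat's Little Theorem, a^(p-1) ≡ 1 (mod p) for prime p and gcd(a, p) = 1
Here p = 59, so 2^58 ≡ 1 (mod 59)
We can reduce the exponent: 236 mod 58 = 4
So 2^236 ≡ 2^4 (mod 59)
Computing: 2^4 mod 59 = 16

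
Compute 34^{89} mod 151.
144

Using successive squaring:
Binary expansion of 89: 1011001
Powers of 34 mod 151 (each is the square of the previous):
  34^1 ≡ 34 (mod 151)
  34^2 ≡ 34² = 1156 ≡ 99 (mod 151)
  34^4 ≡ 99² = 9801 ≡ 137 (mod 151)
  34^8 ≡ 137² = 18769 ≡ 45 (mod 151)
  34^16 ≡ 45² = 2025 ≡ 62 (mod 151)
  34^32 ≡ 62² = 3844 ≡ 69 (mod 151)
  34^64 ≡ 69² = 4761 ≡ 80 (mod 151)
89 = 64 + 16 + 8 + 1, so 34^89 = 34^64 × 34^16 × 34^8 × 34^1 ≡ 80 × 62 × 45 × 34 (mod 151)
Multiplying step by step:
  80 × 62 = 4960 ≡ 128 (mod 151)
  128 × 45 = 5760 ≡ 22 (mod 151)
  22 × 34 = 748 ≡ 144 (mod 151)
Result: 34^89 ≡ 144 (mod 151)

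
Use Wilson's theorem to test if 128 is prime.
(127)! mod 128 = 0. Since 0 ≢ -1 (mod 128), 128 is not prime.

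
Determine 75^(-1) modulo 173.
75^(-1) ≡ 30 (mod 173). Verification: 75 × 30 = 2250 ≡ 1 (mod 173)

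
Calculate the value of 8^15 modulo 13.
Using Fermat: 8^{12} ≡ 1 (mod 13). 15 ≡ 3 (mod 12). So 8^{15} ≡ 8^{3} ≡ 5 (mod 13)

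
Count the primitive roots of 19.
6

The number of primitive roots modulo p is φ(p-1) = φ(18)
φ(18) = 6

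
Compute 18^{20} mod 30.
6

Using successive squaring:
Binary expansion of 20: 10100
Powers of 18 mod 30 (each is the square of the previous):
  18^1 ≡ 18 (mod 30)
  18^2 ≡ 18² = 324 ≡ 24 (mod 30)
  18^4 ≡ 24² = 576 ≡ 6 (mod 30)
  18^8 ≡ 6² = 36 ≡ 6 (mod 30)
  18^16 ≡ 6² = 36 ≡ 6 (mod 30)
20 = 16 + 4, so 18^20 = 18^16 × 18^4 ≡ 6 × 6 (mod 30)
Multiplying step by step:
  6 × 6 = 36 ≡ 6 (mod 30)
Result: 18^20 ≡ 6 (mod 30)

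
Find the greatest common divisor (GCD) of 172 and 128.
4

Using the Euclidean algorithm:
172 = 1 × 128 + 44
128 = 2 × 44 + 40
44 = 1 × 40 + 4
40 = 10 × 4 + 0

GCD(172, 128) = 4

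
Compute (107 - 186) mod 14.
5

(107 - 186) = -79
-79 mod 14 = 5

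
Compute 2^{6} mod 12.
4

Using successive squaring:
Binary expansion of 6: 110
Powers of 2 mod 12 (each is the square of the previous):
  2^1 ≡ 2 (mod 12)
  2^2 ≡ 2² = 4 ≡ 4 (mod 12)
  2^4 ≡ 4² = 16 ≡ 4 (mod 12)
6 = 4 + 2, so 2^6 = 2^4 × 2^2 ≡ 4 × 4 (mod 12)
Multiplying step by step:
  4 × 4 = 16 ≡ 4 (mod 12)
Result: 2^6 ≡ 4 (mod 12)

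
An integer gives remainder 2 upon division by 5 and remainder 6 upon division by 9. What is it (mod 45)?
M = 5 × 9 = 45. M₁ = 9, y₁ ≡ 4 (mod 5). M₂ = 5, y₂ ≡ 2 (mod 9). r = 2×9×4 + 6×5×2 ≡ 42 (mod 45). The smallest positive such number is 42.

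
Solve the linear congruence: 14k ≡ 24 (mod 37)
7

Since gcd(14, 37) = 1 divides 24, a solution exists.
Multiply both sides by the inverse of 14 mod 37:
  14^(-1) mod 37 = 8
  x ≡ 8 × 24 ≡ 192 ≡ 7 (mod 37)
Verification: 14 × 7 = 98 = 2 × 37 + 24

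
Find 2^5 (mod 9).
5 = 4 + 1 (binary 101). Repeated squaring mod 9: 2^1 ≡ 2; 2^2 ≡ 2² = 4 ≡ 4; 2^4 ≡ 4² = 16 ≡ 7. Multiply: 2^5 = 2^4 × 2^1 ≡ 7 × 2 (mod 9): 7 × 2 = 14 ≡ 5. So 2^5 ≡ 5 (mod 9).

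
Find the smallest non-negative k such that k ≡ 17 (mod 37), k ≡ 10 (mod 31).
165

Using the Chinese Remainder Theorem:
M = product of moduli = 1147
For equation 1: M_1 = 31, 31 ≡ 31 (mod 37), inverse of 31 mod 37 is 6 (check: 31 × 6 = 186 ≡ 1 (mod 37))
For equation 2: M_2 = 37, 37 ≡ 6 (mod 31), inverse of 37 mod 31 is 26 (check: 6 × 26 = 156 ≡ 1 (mod 31))
Combine: k ≡ Σ r_i×M_i×(M_i⁻¹ mod m_i) = 17×31×6 + 10×37×26 = 3162 + 9620 = 12782
12782 mod 1147 = 165
k ≡ 165 (mod 1147)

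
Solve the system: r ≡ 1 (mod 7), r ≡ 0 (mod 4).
M = 7 × 4 = 28. M₁ = 4, y₁ ≡ 2 (mod 7). M₂ = 7, y₂ ≡ 3 (mod 4). r = 1×4×2 + 0×7×3 ≡ 8 (mod 28)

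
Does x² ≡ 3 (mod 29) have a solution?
By Euler's criterion: 3^{14} ≡ 28 (mod 29). Since this equals -1 (≡ 28), 3 is not a QR.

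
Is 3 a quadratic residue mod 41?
By Euler's criterion: 3^{20} ≡ 40 (mod 41). Since this equals -1 (≡ 40), 3 is not a QR.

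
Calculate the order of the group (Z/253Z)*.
220

Prime factorization: 253 = 11 × 23
Using the formula φ(n) = n × Π(1 - 1/p) for each prime factor p:
φ(253) = 253 × (1 - 1/11) × (1 - 1/23)
φ(253) = 220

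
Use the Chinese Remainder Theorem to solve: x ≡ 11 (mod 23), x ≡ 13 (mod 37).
494

Using the Chinese Remainder Theorem:
M = product of moduli = 851
For equation 1: M_1 = 37, 37 ≡ 14 (mod 23), inverse of 37 mod 23 is 5 (check: 14 × 5 = 70 ≡ 1 (mod 23))
For equation 2: M_2 = 23, 23 ≡ 23 (mod 37), inverse of 23 mod 37 is 29 (check: 23 × 29 = 667 ≡ 1 (mod 37))
Combine: x ≡ Σ r_i×M_i×(M_i⁻¹ mod m_i) = 11×37×5 + 13×23×29 = 2035 + 8671 = 10706
10706 mod 851 = 494
x ≡ 494 (mod 851)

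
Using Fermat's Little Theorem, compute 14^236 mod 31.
By Fermat: 14^{30} ≡ 1 (mod 31). 236 = 7×30 + 26. So 14^{236} ≡ 14^{26} ≡ 9 (mod 31)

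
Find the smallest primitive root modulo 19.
p - 1 = 18 has prime divisors 2, 3. h is a primitive root mod 19 iff h^(18/q) ≢ 1 (mod 19) for each such q.
h = 2: 2^9 ≡ 18, 2^6 ≡ 7 (mod 19); none is 1, so 2 has order 18 and is a primitive root.
The smallest primitive root mod 19 is g = 2.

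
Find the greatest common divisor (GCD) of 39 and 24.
3

Using the Euclidean algorithm:
39 = 1 × 24 + 15
24 = 1 × 15 + 9
15 = 1 × 9 + 6
9 = 1 × 6 + 3
6 = 2 × 3 + 0

GCD(39, 24) = 3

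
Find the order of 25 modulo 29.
Powers of 25 mod 29: 25^1≡25, 25^2≡16, 25^3≡23, 25^4≡24, 25^5≡20, 25^6≡7, 25^7≡1. Order = 7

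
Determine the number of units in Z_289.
272

Prime factorization: 289 = 17^2
Using the formula φ(n) = n × Π(1 - 1/p) for each prime factor p:
φ(289) = 289 × (1 - 1/17)
φ(289) = 272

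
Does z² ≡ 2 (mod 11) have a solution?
By Euler's criterion: 2^{5} ≡ 10 (mod 11). Since this equals -1 (≡ 10), 2 is not a QR.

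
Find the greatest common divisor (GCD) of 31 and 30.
1

Using the Euclidean algorithm:
31 = 1 × 30 + 1
30 = 30 × 1 + 0

GCD(31, 30) = 1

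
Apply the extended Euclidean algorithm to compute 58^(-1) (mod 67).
Extended GCD: 58(-15) + 67(13) = 1. So 58^(-1) ≡ 52 ≡ 52 (mod 67). Verify: 58 × 52 = 3016 ≡ 1 (mod 67)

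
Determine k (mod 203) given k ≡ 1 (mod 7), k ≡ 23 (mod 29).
197

Using the Chinese Remainder Theorem:
M = product of moduli = 203
For equation 1: M_1 = 29, 29 ≡ 1 (mod 7), inverse of 29 mod 7 is 1 (check: 1 × 1 = 1 ≡ 1 (mod 7))
For equation 2: M_2 = 7, 7 ≡ 7 (mod 29), inverse of 7 mod 29 is 25 (check: 7 × 25 = 175 ≡ 1 (mod 29))
Combine: k ≡ Σ r_i×M_i×(M_i⁻¹ mod m_i) = 1×29×1 + 23×7×25 = 29 + 4025 = 4054
4054 mod 203 = 197
k ≡ 197 (mod 203)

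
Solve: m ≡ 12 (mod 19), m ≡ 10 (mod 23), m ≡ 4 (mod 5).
M = 19 × 23 × 5 = 2185. M₁ = 115, y₁ ≡ 1 (mod 19). M₂ = 95, y₂ ≡ 8 (mod 23). M₃ = 437, y₃ ≡ 3 (mod 5). m = 12×115×1 + 10×95×8 + 4×437×3 ≡ 1114 (mod 2185)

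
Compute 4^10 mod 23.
10 = 8 + 2 (binary 1010). Repeated squaring mod 23: 4^1 ≡ 4; 4^2 ≡ 4² = 16 ≡ 16; 4^4 ≡ 16² = 256 ≡ 3; 4^8 ≡ 3² = 9 ≡ 9. Multiply: 4^10 = 4^8 × 4^2 ≡ 9 × 16 (mod 23): 9 × 16 = 144 ≡ 6. So 4^10 ≡ 6 (mod 23).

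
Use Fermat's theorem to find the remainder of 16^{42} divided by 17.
1

By Fermat's Little Theorem, a^(p-1) ≡ 1 (mod p) for prime p and gcd(a, p) = 1
Here p = 17, so 16^16 ≡ 1 (mod 17)
We can reduce the exponent: 42 mod 16 = 10
So 16^42 ≡ 16^10 (mod 17)
Computing: 16^10 mod 17 = 1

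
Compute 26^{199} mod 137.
94

Using successive squaring:
Binary expansion of 199: 11000111
Powers of 26 mod 137 (each is the square of the previous):
  26^1 ≡ 26 (mod 137)
  26^2 ≡ 26² = 676 ≡ 128 (mod 137)
  26^4 ≡ 128² = 16384 ≡ 81 (mod 137)
  26^8 ≡ 81² = 6561 ≡ 122 (mod 137)
  26^16 ≡ 122² = 14884 ≡ 88 (mod 137)
  26^32 ≡ 88² = 7744 ≡ 72 (mod 137)
  26^64 ≡ 72² = 5184 ≡ 115 (mod 137)
  26^128 ≡ 115² = 13225 ≡ 73 (mod 137)
199 = 128 + 64 + 4 + 2 + 1, so 26^199 = 26^128 × 26^64 × 26^4 × 26^2 × 26^1 ≡ 73 × 115 × 81 × 128 × 26 (mod 137)
Multiplying step by step:
  73 × 115 = 8395 ≡ 38 (mod 137)
  38 × 81 = 3078 ≡ 64 (mod 137)
  64 × 128 = 8192 ≡ 109 (mod 137)
  109 × 26 = 2834 ≡ 94 (mod 137)
Result: 26^199 ≡ 94 (mod 137)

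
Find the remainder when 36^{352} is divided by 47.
By Fermat: 36^{46} ≡ 1 (mod 47). 352 = 7×46 + 30. So 36^{352} ≡ 36^{30} ≡ 16 (mod 47)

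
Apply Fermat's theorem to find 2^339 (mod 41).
By Fermat: 2^{40} ≡ 1 (mod 41). 339 = 8×40 + 19. So 2^{339} ≡ 2^{19} ≡ 21 (mod 41)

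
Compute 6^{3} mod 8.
0

Using successive squaring:
Binary expansion of 3: 11
Powers of 6 mod 8 (each is the square of the previous):
  6^1 ≡ 6 (mod 8)
  6^2 ≡ 6² = 36 ≡ 4 (mod 8)
3 = 2 + 1, so 6^3 = 6^2 × 6^1 ≡ 4 × 6 (mod 8)
Multiplying step by step:
  4 × 6 = 24 ≡ 0 (mod 8)
Result: 6^3 ≡ 0 (mod 8)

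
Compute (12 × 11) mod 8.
4

(12 × 11) = 132
132 mod 8 = 4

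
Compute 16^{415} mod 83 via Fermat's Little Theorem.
37

By Fermat's Little Theorem, a^(p-1) ≡ 1 (mod p) for prime p and gcd(a, p) = 1
Here p = 83, so 16^82 ≡ 1 (mod 83)
We can reduce the exponent: 415 mod 82 = 5
So 16^415 ≡ 16^5 (mod 83)
Computing: 16^5 mod 83 = 37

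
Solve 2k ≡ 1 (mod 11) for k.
2^(-1) ≡ 6 (mod 11). Verification: 2 × 6 = 12 ≡ 1 (mod 11)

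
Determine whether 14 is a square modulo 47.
By Euler's criterion: 14^{23} ≡ 1 (mod 47). Since this equals 1, 14 is a QR.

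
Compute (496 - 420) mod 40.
36

(496 - 420) = 76
76 mod 40 = 36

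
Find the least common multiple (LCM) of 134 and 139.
18626

First find GCD(134, 139) using the Euclidean algorithm:
134 = 0 × 139 + 134
139 = 1 × 134 + 5
134 = 26 × 5 + 4
5 = 1 × 4 + 1
4 = 4 × 1 + 0
GCD(134, 139) = 1

LCM formula: LCM(a, b) = (a × b) / GCD(a, b)
LCM(134, 139) = (134 × 139) / 1
LCM(134, 139) = 18626 / 1
LCM(134, 139) = 18626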